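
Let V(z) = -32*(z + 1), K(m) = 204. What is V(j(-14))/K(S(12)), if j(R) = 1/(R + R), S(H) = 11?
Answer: -18/119 ≈ -0.15126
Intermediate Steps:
j(R) = 1/(2*R)
V(z) = -32 - 32*z (V(z) = -32*(1 + z) = -32 - 32*z)
V(j(-14))/K(S(12)) = (-32 - 16/(-14))/204 = (-32 - 16*(-1)/14)*(1/204) = (-32 - 32*(-1/28))*(1/204) = (-32 + 8/7)*(1/204) = -216/7*1/204 = -18/119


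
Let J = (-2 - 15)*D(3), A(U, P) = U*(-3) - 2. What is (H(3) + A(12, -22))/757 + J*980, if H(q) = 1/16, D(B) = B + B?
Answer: -1210716127/12112 ≈ -99960.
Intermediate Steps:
D(B) = 2*B
A(U, P) = -2 - 3*U (A(U, P) = -3*U - 2 = -2 - 3*U)
J = -102 (J = (-2 - 15)*(2*3) = -17*6 = -102)
H(q) = 1/16
(H(3) + A(12, -22))/757 + J*980 = (1/16 + (-2 - 3*12))/757 - 102*980 = (1/16 + (-2 - 36))*(1/757) - 99960 = (1/16 - 38)*(1/757) - 99960 = -607/16*1/757 - 99960 = -607/12112 - 99960 = -1210716127/12112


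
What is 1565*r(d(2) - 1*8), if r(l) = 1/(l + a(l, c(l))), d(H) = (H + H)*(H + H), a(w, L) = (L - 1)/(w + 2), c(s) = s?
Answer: 15650/87 ≈ 179.89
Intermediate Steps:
a(w, L) = (-1 + L)/(2 + w)
d(H) = 4*H² (d(H) = (2*H)*(2*H) = 4*H²)
r(l) = 1/(l + (-1 + l)/(2 + l))
1565*r(d(2) - 1*8) = 1565*((2 + (4*2² - 1*8))/(-1 + (4*2² - 1*8) + (4*2² - 1*8)*(2 + (4*2² - 1*8)))) = 1565*((2 + (4*4 - 8))/(-1 + (4*4 - 8) + (4*4 - 8)*(2 + (4*4 - 8)))) = 1565*((2 + (16 - 8))/(-1 + (16 - 8) + (16 - 8)*(2 + (16 - 8)))) = 1565*((2 + 8)/(-1 + 8 + 8*(2 + 8))) = 1565*(10/(-1 + 8 + 8*10)) = 1565*(10/(-1 + 8 + 80)) = 1565*(10/87) = 15650/87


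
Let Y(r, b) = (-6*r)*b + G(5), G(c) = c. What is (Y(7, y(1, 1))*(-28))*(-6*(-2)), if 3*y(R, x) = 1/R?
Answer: 3024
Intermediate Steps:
y(R, x) = 1/(3*R)
Y(r, b) = 5 - 6*b*r (Y(r, b) = (-6*r)*b + 5 = -6*b*r + 5 = 5 - 6*b*r)
(Y(7, y(1, 1))*(-28))*(-6*(-2)) = ((5 - 6*(⅓)/1*7)*(-28))*(-6*(-2)) = ((5 - 6*(⅓)*1*7)*(-28))*12 = ((5 - 6*⅓*7)*(-28))*12 = ((5 - 14)*(-28))*12 = -9*(-28)*12 = 252*12 = 3024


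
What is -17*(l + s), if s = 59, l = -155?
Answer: 1632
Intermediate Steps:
-17*(l + s) = -17*(-155 + 59) = -17*(-96) = 1632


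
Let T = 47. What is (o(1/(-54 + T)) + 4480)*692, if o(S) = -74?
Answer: 3048952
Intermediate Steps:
(o(1/(-54 + T)) + 4480)*692 = (-74 + 4480)*692 = 4406*692 = 3048952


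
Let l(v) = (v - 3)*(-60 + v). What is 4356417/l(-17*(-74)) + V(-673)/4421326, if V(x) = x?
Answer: 4815031975043/1661854856935 ≈ 2.8974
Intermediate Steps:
l(v) = (-60 + v)*(-3 + v) (l(v) = (-3 + v)*(-60 + v) = (-60 + v)*(-3 + v))
4356417/l(-17*(-74)) + V(-673)/4421326 = 4356417/(180 + (-17*(-74))**2 - (-1071)*(-74)) - 673/4421326 = 4356417/(180 + 1258**2 - 63*1258) - 673*1/4421326 = 4356417/(180 + 1582564 - 79254) - 673/4421326 = 4356417/1503490 - 673/4421326 = 4815031975043/1661854856935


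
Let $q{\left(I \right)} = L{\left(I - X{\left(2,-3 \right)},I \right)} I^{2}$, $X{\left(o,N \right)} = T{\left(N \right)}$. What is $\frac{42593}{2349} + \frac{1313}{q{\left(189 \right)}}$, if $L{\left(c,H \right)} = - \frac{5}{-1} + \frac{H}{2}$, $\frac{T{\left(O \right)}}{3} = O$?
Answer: $\frac{3737995241}{206145891} \approx 18.133$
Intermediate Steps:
$T{\left(O \right)} = 3 O$
$X{\left(o,N \right)} = 3 N$
$L{\left(c,H \right)} = 5 + \frac{H}{2}$ ($L{\left(c,H \right)} = \left(-5\right) \left(-1\right) + H \frac{1}{2} = 5 + \frac{H}{2}$)
$q{\left(I \right)} = I^{2} \left(5 + \frac{I}{2}\right)$ ($q{\left(I \right)} = \left(5 + \frac{I}{2}\right) I^{2} = I^{2} \left(5 + \frac{I}{2}\right)$)
$\frac{42593}{2349} + \frac{1313}{q{\left(189 \right)}} = \frac{42593}{2349} + \frac{1313}{\frac{1}{2} \cdot 189^{2} \left(10 + 189\right)} = 42593 \cdot \frac{1}{2349} + \frac{1313}{\frac{1}{2} \cdot 35721 \cdot 199} = \frac{42593}{2349} + \frac{1313}{\frac{7108479}{2}} = \frac{42593}{2349} + 1313 \cdot \frac{2}{7108479} = \frac{42593}{2349} + \frac{2626}{7108479} = \frac{3737995241}{206145891}$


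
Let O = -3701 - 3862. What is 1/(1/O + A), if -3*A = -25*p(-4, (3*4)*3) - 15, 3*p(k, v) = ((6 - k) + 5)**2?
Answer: 7563/4764689 ≈ 0.0015873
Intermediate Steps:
O = -7563
p(k, v) = (11 - k)**2/3 (p(k, v) = ((6 - k) + 5)**2/3 = (11 - k)**2/3)
A = 630 (A = -(-25*(-11 - 4)**2/3 - 15)/3 = -(-25*(-15)**2/3 - 15)/3 = -(-25*225/3 - 15)/3 = -(-25*75 - 15)/3 = -(-1875 - 15)/3 = -1/3*(-1890) = 630)
1/(1/O + A) = 1/(1/(-7563) + 630) = 1/(-1/7563 + 630) = 1/(4764689/7563) = 7563/4764689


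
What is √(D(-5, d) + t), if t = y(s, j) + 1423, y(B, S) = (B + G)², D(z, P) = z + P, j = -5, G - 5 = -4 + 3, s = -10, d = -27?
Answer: √1427 ≈ 37.776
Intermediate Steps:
G = 4 (G = 5 + (-4 + 3) = 5 - 1 = 4)
D(z, P) = P + z
y(B, S) = (4 + B)² (y(B, S) = (B + 4)² = (4 + B)²)
t = 1459 (t = (4 - 10)² + 1423 = (-6)² + 1423 = 36 + 1423 = 1459)
√(D(-5, d) + t) = √((-27 - 5) + 1459) = √(-32 + 1459) = √1427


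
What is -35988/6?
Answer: -5998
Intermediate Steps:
-35988/6 = -5998*1 = -5998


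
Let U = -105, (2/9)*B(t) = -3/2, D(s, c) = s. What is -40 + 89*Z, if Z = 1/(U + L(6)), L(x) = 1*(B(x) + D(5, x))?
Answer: -17436/427 ≈ -40.834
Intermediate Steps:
B(t) = -27/4 (B(t) = 9*(-3/2)/2 = 9*(-3*½)/2 = (9/2)*(-3/2) = -27/4)
L(x) = -7/4 (L(x) = 1*(-27/4 + 5) = 1*(-7/4) = -7/4)
Z = -4/427 (Z = 1/(-105 - 7/4) = 1/(-427/4) = -4/427 ≈ -0.0093677)
-40 + 89*Z = -40 + 89*(-4/427) = -40 - 356/427 = -17436/427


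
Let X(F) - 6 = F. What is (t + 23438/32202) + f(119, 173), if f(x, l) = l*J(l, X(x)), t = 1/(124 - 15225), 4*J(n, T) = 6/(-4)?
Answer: -124774663175/1945129608 ≈ -64.147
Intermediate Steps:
X(F) = 6 + F
J(n, T) = -3/8 (J(n, T) = (6/(-4))/4 = (6*(-¼))/4 = (¼)*(-3/2) = -3/8)
t = -1/15101 (t = 1/(-15101) = -1/15101 ≈ -6.6221e-5)
f(x, l) = -3*l/8 (f(x, l) = l*(-3/8) = -3*l/8)
(t + 23438/32202) + f(119, 173) = (-1/15101 + 23438/32202) - 3/8*173 = (-1/15101 + 23438*(1/32202)) - 519/8 = (-1/15101 + 11719/16101) - 519/8 = 176952518/243141201 - 519/8 = -124774663175/1945129608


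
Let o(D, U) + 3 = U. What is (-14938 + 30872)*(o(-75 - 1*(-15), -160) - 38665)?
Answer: -618685352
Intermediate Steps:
o(D, U) = -3 + U
(-14938 + 30872)*(o(-75 - 1*(-15), -160) - 38665) = (-14938 + 30872)*((-3 - 160) - 38665) = 15934*(-163 - 38665) = 15934*(-38828) = -618685352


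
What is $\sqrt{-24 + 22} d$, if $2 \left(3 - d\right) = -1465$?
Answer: $\frac{1471 i \sqrt{2}}{2} \approx 1040.2 i$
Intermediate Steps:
$d = \frac{1471}{2}$ ($d = 3 - - \frac{1465}{2} = 3 + \frac{1465}{2} = \frac{1471}{2} \approx 735.5$)
$\sqrt{-24 + 22} d = \sqrt{-24 + 22} \cdot \frac{1471}{2} = \sqrt{-2} \cdot \frac{1471}{2} = i \sqrt{2} \cdot \frac{1471}{2} = \frac{1471 i \sqrt{2}}{2}$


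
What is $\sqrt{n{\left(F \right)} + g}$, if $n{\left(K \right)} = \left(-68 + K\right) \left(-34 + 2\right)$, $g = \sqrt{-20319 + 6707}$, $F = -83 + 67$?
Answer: $\sqrt{2688 + 2 i \sqrt{3403}} \approx 51.858 + 1.1249 i$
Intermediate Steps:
$F = -16$
$g = 2 i \sqrt{3403}$ ($g = \sqrt{-13612} = 2 i \sqrt{3403} \approx 116.67 i$)
$n{\left(K \right)} = 2176 - 32 K$ ($n{\left(K \right)} = \left(-68 + K\right) \left(-32\right) = 2176 - 32 K$)
$\sqrt{n{\left(F \right)} + g} = \sqrt{\left(2176 - -512\right) + 2 i \sqrt{3403}} = \sqrt{\left(2176 + 512\right) + 2 i \sqrt{3403}} = \sqrt{2688 + 2 i \sqrt{3403}}$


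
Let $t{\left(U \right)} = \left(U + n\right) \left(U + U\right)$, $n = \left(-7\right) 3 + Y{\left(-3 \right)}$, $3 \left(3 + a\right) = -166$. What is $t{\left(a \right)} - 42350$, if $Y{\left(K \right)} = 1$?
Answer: $- \frac{298900}{9} \approx -33211.0$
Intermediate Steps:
$a = - \frac{175}{3}$ ($a = -3 + \frac{1}{3} \left(-166\right) = -3 - \frac{166}{3} = - \frac{175}{3} \approx -58.333$)
$n = -20$ ($n = \left(-7\right) 3 + 1 = -21 + 1 = -20$)
$t{\left(U \right)} = 2 U \left(-20 + U\right)$ ($t{\left(U \right)} = \left(U - 20\right) \left(U + U\right) = \left(-20 + U\right) 2 U = 2 U \left(-20 + U\right)$)
$t{\left(a \right)} - 42350 = 2 \left(- \frac{175}{3}\right) \left(-20 - \frac{175}{3}\right) - 42350 = 2 \left(- \frac{175}{3}\right) \left(- \frac{235}{3}\right) - 42350 = \frac{82250}{9} - 42350 = - \frac{298900}{9}$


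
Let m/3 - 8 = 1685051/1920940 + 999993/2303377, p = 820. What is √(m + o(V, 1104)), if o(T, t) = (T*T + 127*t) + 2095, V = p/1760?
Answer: √1348661547593225713987240959809945/97342278316360 ≈ 377.27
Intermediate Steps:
V = 41/88 (V = 820/1760 = 820*(1/1760) = 41/88 ≈ 0.46591)
o(T, t) = 2095 + T² + 127*t (o(T, t) = (T² + 127*t) + 2095 = 2095 + T² + 127*t)
m = 123598279157061/4424649014380 (m = 24 + 3*(1685051/1920940 + 999993/2303377) = 24 + 3*(5802234270647/4424649014380) = 24 + 17406702811941/4424649014380 = 123598279157061/4424649014380 ≈ 27.934)
√(m + o(V, 1104)) = √(123598279157061/4424649014380 + (2095 + (41/88)² + 127*1104)) = √(123598279157061/4424649014380 + (2095 + 1681/7744 + 140208)) = √(123598279157061/4424649014380 + 1101996113/7744) = √(1219225790077458346331/8566120491839680) = √1348661547593225713987240959809945/97342278316360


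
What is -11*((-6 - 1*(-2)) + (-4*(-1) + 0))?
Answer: 0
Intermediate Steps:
-11*((-6 - 1*(-2)) + (-4*(-1) + 0)) = -11*((-6 + 2) + (4 + 0)) = -11*(-4 + 4) = -11*0 = 0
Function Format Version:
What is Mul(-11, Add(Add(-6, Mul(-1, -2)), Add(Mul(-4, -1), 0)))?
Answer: 0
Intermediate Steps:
Mul(-11, Add(Add(-6, Mul(-1, -2)), Add(Mul(-4, -1), 0))) = Mul(-11, Add(Add(-6, 2), Add(4, 0))) = Mul(-11, Add(-4, 4)) = Mul(-11, 0) = 0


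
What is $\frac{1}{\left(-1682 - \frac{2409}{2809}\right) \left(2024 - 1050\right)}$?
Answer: $- \frac{2809}{4604241178} \approx -6.1009 \cdot 10^{-7}$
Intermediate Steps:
$\frac{1}{\left(-1682 - \frac{2409}{2809}\right) \left(2024 - 1050\right)} = \frac{1}{\left(-1682 - \frac{2409}{2809}\right) 974} = \frac{1}{\left(- \frac{4727147}{2809}\right) 974} = \frac{1}{- \frac{4604241178}{2809}} = - \frac{2809}{4604241178}$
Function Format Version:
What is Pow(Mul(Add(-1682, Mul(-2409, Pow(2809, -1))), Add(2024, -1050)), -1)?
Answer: Rational(-2809, 4604241178) ≈ -6.1009e-7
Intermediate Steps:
Pow(Mul(Add(-1682, Mul(-2409, Pow(2809, -1))), Add(2024, -1050)), -1) = Pow(Mul(Add(-1682, Mul(-2409, Rational(1, 2809))), 974), -1) = Pow(Mul(Add(-1682, Rational(-2409, 2809)), 974), -1) = Pow(Mul(Rational(-4727147, 2809), 974), -1) = Pow(Rational(-4604241178, 2809), -1) = Rational(-2809, 4604241178)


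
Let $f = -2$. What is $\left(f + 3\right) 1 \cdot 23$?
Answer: $23$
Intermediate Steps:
$\left(f + 3\right) 1 \cdot 23 = \left(-2 + 3\right) 1 \cdot 23 = 1 \cdot 1 \cdot 23 = 1 \cdot 23 = 23$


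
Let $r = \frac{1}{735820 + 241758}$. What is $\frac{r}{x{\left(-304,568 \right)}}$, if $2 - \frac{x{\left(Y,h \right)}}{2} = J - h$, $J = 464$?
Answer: $\frac{1}{207246536} \approx 4.8252 \cdot 10^{-9}$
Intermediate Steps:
$x{\left(Y,h \right)} = -924 + 2 h$ ($x{\left(Y,h \right)} = 4 - 2 \left(464 - h\right) = 4 + \left(-928 + 2 h\right) = -924 + 2 h$)
$r = \frac{1}{977578} \approx 1.0229 \cdot 10^{-6}$
$\frac{r}{x{\left(-304,568 \right)}} = \frac{1}{977578 \left(-924 + 2 \cdot 568\right)} = \frac{1}{977578 \left(-924 + 1136\right)} = \frac{1}{977578 \cdot 212} = \frac{1}{977578} \cdot \frac{1}{212} = \frac{1}{207246536}$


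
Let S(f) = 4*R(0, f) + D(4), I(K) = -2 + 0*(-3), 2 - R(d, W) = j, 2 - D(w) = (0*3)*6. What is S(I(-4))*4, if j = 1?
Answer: 24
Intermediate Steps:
D(w) = 2 (D(w) = 2 - 0*3*6 = 2 - 0*6 = 2 - 1*0 = 2 + 0 = 2)
R(d, W) = 1 (R(d, W) = 2 - 1*1 = 2 - 1 = 1)
I(K) = -2 (I(K) = -2 + 0 = -2)
S(f) = 6 (S(f) = 4*1 + 2 = 4 + 2 = 6)
S(I(-4))*4 = 6*4 = 24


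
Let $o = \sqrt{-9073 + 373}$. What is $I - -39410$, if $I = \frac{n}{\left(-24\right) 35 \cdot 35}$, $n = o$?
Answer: $39410 - \frac{i \sqrt{87}}{2940} \approx 39410.0 - 0.0031726 i$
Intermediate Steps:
$o = 10 i \sqrt{87}$ ($o = \sqrt{-8700} = 10 i \sqrt{87} \approx 93.274 i$)
$n = 10 i \sqrt{87} \approx 93.274 i$
$I = - \frac{i \sqrt{87}}{2940}$ ($I = \frac{10 i \sqrt{87}}{\left(-24\right) 35 \cdot 35} = \frac{10 i \sqrt{87}}{\left(-840\right) 35} = \frac{10 i \sqrt{87}}{-29400} = 10 i \sqrt{87} \left(- \frac{1}{29400}\right) = - \frac{i \sqrt{87}}{2940} \approx - 0.0031726 i$)
$I - -39410 = - \frac{i \sqrt{87}}{2940} - -39410 = - \frac{i \sqrt{87}}{2940} + 39410 = 39410 - \frac{i \sqrt{87}}{2940}$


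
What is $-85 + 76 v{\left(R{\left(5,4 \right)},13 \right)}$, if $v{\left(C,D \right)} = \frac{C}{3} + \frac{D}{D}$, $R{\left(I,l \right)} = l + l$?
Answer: $\frac{581}{3} \approx 193.67$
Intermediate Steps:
$R{\left(I,l \right)} = 2 l$
$v{\left(C,D \right)} = 1 + \frac{C}{3}$ ($v{\left(C,D \right)} = C \frac{1}{3} + 1 = \frac{C}{3} + 1 = 1 + \frac{C}{3}$)
$-85 + 76 v{\left(R{\left(5,4 \right)},13 \right)} = -85 + 76 \left(1 + \frac{2 \cdot 4}{3}\right) = -85 + 76 \left(1 + \frac{1}{3} \cdot 8\right) = -85 + 76 \left(1 + \frac{8}{3}\right) = -85 + 76 \cdot \frac{11}{3} = -85 + \frac{836}{3} = \frac{581}{3}$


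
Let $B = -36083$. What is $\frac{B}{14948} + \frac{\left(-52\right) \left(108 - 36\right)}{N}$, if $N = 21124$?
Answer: $- \frac{204545651}{78940388} \approx -2.5911$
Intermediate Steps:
$\frac{B}{14948} + \frac{\left(-52\right) \left(108 - 36\right)}{N} = - \frac{36083}{14948} + \frac{\left(-52\right) \left(108 - 36\right)}{21124} = \left(-36083\right) \frac{1}{14948} + \left(-52\right) 72 \cdot \frac{1}{21124} = - \frac{36083}{14948} - \frac{936}{5281} = - \frac{204545651}{78940388}$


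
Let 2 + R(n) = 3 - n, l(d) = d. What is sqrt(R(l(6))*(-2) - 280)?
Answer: 3*I*sqrt(30) ≈ 16.432*I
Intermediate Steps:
R(n) = 1 - n (R(n) = -2 + (3 - n) = 1 - n)
sqrt(R(l(6))*(-2) - 280) = sqrt((1 - 1*6)*(-2) - 280) = sqrt((1 - 6)*(-2) - 280) = sqrt(-5*(-2) - 280) = sqrt(10 - 280) = sqrt(-270) = 3*I*sqrt(30)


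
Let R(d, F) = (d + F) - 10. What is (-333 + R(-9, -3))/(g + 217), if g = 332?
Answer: -355/549 ≈ -0.64663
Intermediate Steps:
R(d, F) = -10 + F + d (R(d, F) = (F + d) - 10 = -10 + F + d)
(-333 + R(-9, -3))/(g + 217) = (-333 + (-10 - 3 - 9))/(332 + 217) = (-333 - 22)/549 = -355*1/549 = -355/549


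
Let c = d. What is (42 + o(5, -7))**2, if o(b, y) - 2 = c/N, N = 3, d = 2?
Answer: 17956/9 ≈ 1995.1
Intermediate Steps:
c = 2
o(b, y) = 8/3 (o(b, y) = 2 + 2/3 = 8/3)
(42 + o(5, -7))**2 = (42 + 8/3)**2 = (134/3)**2 = 17956/9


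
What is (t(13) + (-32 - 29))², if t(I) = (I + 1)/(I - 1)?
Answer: 128881/36 ≈ 3580.0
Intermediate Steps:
t(I) = (1 + I)/(-1 + I)
(t(13) + (-32 - 29))² = ((1 + 13)/(-1 + 13) + (-32 - 29))² = (14/12 - 61)² = ((1/12)*14 - 61)² = (7/6 - 61)² = (-359/6)² = 128881/36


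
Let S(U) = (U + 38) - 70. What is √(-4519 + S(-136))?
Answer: I*√4687 ≈ 68.462*I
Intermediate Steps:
S(U) = -32 + U (S(U) = (38 + U) - 70 = -32 + U)
√(-4519 + S(-136)) = √(-4519 + (-32 - 136)) = √(-4519 - 168) = √(-4687) = I*√4687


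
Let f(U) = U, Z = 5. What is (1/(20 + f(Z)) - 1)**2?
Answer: 576/625 ≈ 0.92160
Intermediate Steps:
(1/(20 + f(Z)) - 1)**2 = (1/(20 + 5) - 1)**2 = (1/25 - 1)**2 = (-24/25)**2 = 576/625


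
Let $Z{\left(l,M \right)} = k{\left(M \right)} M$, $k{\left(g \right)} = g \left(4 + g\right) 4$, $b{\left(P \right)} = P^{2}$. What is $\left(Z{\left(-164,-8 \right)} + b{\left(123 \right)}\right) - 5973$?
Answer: $8132$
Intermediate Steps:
$k{\left(g \right)} = 4 g \left(4 + g\right)$
$Z{\left(l,M \right)} = 4 M^{2} \left(4 + M\right)$ ($Z{\left(l,M \right)} = 4 M \left(4 + M\right) M = 4 M^{2} \left(4 + M\right)$)
$\left(Z{\left(-164,-8 \right)} + b{\left(123 \right)}\right) - 5973 = \left(4 \left(-8\right)^{2} \left(4 - 8\right) + 123^{2}\right) - 5973 = \left(4 \cdot 64 \left(-4\right) + 15129\right) - 5973 = \left(-1024 + 15129\right) - 5973 = 14105 - 5973 = 8132$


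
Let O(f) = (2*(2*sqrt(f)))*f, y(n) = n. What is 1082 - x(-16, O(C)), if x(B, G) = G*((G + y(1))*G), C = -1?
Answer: 1098 - 64*I ≈ 1098.0 - 64.0*I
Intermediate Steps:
O(f) = 4*f**(3/2) (O(f) = (4*sqrt(f))*f = 4*f**(3/2))
x(B, G) = G**2*(1 + G) (x(B, G) = G*((G + 1)*G) = G*((1 + G)*G) = G*(G*(1 + G)) = G**2*(1 + G))
1082 - x(-16, O(C)) = 1082 - (4*(-1)**(3/2))**2*(1 + 4*(-1)**(3/2)) = 1082 - (4*(-I))**2*(1 + 4*(-I)) = 1082 - (-4*I)**2*(1 - 4*I) = 1082 - (-16)*(1 - 4*I) = 1082 - (-16 + 64*I) = 1082 + (16 - 64*I) = 1098 - 64*I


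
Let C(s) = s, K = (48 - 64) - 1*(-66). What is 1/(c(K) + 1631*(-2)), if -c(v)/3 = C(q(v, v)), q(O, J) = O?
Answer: -1/3412 ≈ -0.00029308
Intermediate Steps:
K = 50 (K = -16 + 66 = 50)
c(v) = -3*v
1/(c(K) + 1631*(-2)) = 1/(-3*50 + 1631*(-2)) = 1/(-150 - 3262) = 1/(-3412) = -1/3412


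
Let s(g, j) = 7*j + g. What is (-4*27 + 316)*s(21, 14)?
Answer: 24752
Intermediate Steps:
s(g, j) = g + 7*j
(-4*27 + 316)*s(21, 14) = (-4*27 + 316)*(21 + 7*14) = (-108 + 316)*(21 + 98) = 208*119 = 24752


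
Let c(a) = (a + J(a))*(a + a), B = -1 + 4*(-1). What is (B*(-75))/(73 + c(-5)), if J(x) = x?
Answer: 375/173 ≈ 2.1676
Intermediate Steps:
B = -5 (B = -1 - 4 = -5)
c(a) = 4*a² (c(a) = (a + a)*(a + a) = (2*a)*(2*a) = 4*a²)
(B*(-75))/(73 + c(-5)) = (-5*(-75))/(73 + 4*(-5)²) = 375/(73 + 4*25) = 375/(73 + 100) = 375/173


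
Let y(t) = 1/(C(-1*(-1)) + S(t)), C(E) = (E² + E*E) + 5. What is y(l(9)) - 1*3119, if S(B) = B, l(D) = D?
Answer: -49903/16 ≈ -3118.9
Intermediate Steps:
C(E) = 5 + 2*E² (C(E) = (E² + E²) + 5 = 2*E² + 5 = 5 + 2*E²)
y(t) = 1/(7 + t) (y(t) = 1/((5 + 2*(-1*(-1))²) + t) = 1/((5 + 2*1²) + t) = 1/((5 + 2*1) + t) = 1/((5 + 2) + t) = 1/(7 + t))
y(l(9)) - 1*3119 = 1/(7 + 9) - 1*3119 = 1/16 - 3119 = -49903/16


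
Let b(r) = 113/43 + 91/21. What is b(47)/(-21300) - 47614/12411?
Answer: -1038413753/270648450 ≈ -3.8368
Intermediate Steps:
b(r) = 898/129 (b(r) = 113*(1/43) + 91*(1/21) = 113/43 + 13/3 = 898/129)
b(47)/(-21300) - 47614/12411 = (898/129)/(-21300) - 47614/12411 = (898/129)*(-1/21300) - 47614*1/12411 = -449/1373850 - 6802/1773 = -1038413753/270648450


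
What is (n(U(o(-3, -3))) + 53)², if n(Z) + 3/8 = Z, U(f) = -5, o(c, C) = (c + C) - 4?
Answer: 145161/64 ≈ 2268.1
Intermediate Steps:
o(c, C) = -4 + C + c (o(c, C) = (C + c) - 4 = -4 + C + c)
n(Z) = -3/8 + Z
(n(U(o(-3, -3))) + 53)² = ((-3/8 - 5) + 53)² = (-43/8 + 53)² = (381/8)² = 145161/64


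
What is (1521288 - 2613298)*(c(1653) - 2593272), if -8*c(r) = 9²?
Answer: 11327560053285/4 ≈ 2.8319e+12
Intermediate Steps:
c(r) = -81/8 (c(r) = -⅛*9² = -⅛*81 = -81/8)
(1521288 - 2613298)*(c(1653) - 2593272) = (1521288 - 2613298)*(-81/8 - 2593272) = -1092010*(-20746257/8) = 11327560053285/4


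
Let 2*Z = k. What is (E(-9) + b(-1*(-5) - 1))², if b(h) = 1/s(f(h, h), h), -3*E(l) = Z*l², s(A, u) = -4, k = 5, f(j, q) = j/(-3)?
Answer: 73441/16 ≈ 4590.1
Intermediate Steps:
f(j, q) = -j/3 (f(j, q) = j*(-⅓) = -j/3)
Z = 5/2 (Z = (½)*5 = 5/2 ≈ 2.5000)
E(l) = -5*l²/6
b(h) = -¼ (b(h) = 1/(-4) = -¼)
(E(-9) + b(-1*(-5) - 1))² = (-⅚*(-9)² - ¼)² = (-⅚*81 - ¼)² = (-135/2 - ¼)² = (-271/4)² = 73441/16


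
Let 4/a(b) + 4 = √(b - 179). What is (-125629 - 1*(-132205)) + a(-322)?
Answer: 3399776/517 - 4*I*√501/517 ≈ 6576.0 - 0.17318*I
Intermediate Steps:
a(b) = 4/(-4 + √(-179 + b)) (a(b) = 4/(-4 + √(b - 179)) = 4/(-4 + √(-179 + b)))
(-125629 - 1*(-132205)) + a(-322) = (-125629 - 1*(-132205)) + 4/(-4 + √(-179 - 322)) = (-125629 + 132205) + 4/(-4 + √(-501)) = 6576 + 4/(-4 + I*√501)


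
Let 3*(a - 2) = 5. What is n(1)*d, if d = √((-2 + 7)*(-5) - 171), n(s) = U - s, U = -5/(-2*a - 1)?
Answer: -28*I/5 ≈ -5.6*I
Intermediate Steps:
a = 11/3 (a = 2 + (⅓)*5 = 2 + 5/3 = 11/3 ≈ 3.6667)
U = ⅗ (U = -5/(-2*11/3 - 1) = -5/(-22/3 - 1) = -5/(-25/3) = -5*(-3/25) = ⅗ ≈ 0.60000)
n(s) = ⅗ - s
d = 14*I (d = √(5*(-5) - 171) = √(-25 - 171) = √(-196) = 14*I ≈ 14.0*I)
n(1)*d = (⅗ - 1*1)*(14*I) = (⅗ - 1)*(14*I) = -28*I/5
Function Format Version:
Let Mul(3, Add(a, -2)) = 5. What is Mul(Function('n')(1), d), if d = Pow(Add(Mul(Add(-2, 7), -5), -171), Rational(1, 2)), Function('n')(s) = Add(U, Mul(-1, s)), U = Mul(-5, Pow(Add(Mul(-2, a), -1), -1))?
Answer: Mul(Rational(-28, 5), I) ≈ Mul(-5.6000, I)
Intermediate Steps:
a = Rational(11, 3) (a = Add(2, Mul(Rational(1, 3), 5)) = Add(2, Rational(5, 3)) = Rational(11, 3) ≈ 3.6667)
U = Rational(3, 5) (U = Mul(-5, Pow(Add(Mul(-2, Rational(11, 3)), -1), -1)) = Mul(-5, Pow(Add(Rational(-22, 3), -1), -1)) = Mul(-5, Pow(Rational(-25, 3), -1)) = Mul(-5, Rational(-3, 25)) = Rational(3, 5) ≈ 0.60000)
Function('n')(s) = Add(Rational(3, 5), Mul(-1, s))
d = Mul(14, I) (d = Pow(Add(Mul(5, -5), -171), Rational(1, 2)) = Pow(Add(-25, -171), Rational(1, 2)) = Pow(-196, Rational(1, 2)) = Mul(14, I) ≈ Mul(14.000, I))
Mul(Function('n')(1), d) = Mul(Add(Rational(3, 5), Mul(-1, 1)), Mul(14, I)) = Mul(Add(Rational(3, 5), -1), Mul(14, I)) = Mul(Rational(-2, 5), Mul(14, I)) = Mul(Rational(-28, 5), I)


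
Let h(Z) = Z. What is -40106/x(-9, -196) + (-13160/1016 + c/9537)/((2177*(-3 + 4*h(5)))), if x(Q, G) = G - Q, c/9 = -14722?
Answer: 188503297597/878926741 ≈ 214.47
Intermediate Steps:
c = -132498 (c = 9*(-14722) = -132498)
-40106/x(-9, -196) + (-13160/1016 + c/9537)/((2177*(-3 + 4*h(5)))) = -40106/(-196 - 1*(-9)) + (-13160/1016 - 132498/9537)/((2177*(-3 + 4*5))) = -40106/(-196 + 9) + (-13160*1/1016 - 132498*1/9537)/((2177*(-3 + 20))) = -40106/(-187) + (-1645/127 - 2598/187)/((2177*17)) = -40106*(-1/187) - 637561/23749/37009 = 3646/17 - 637561/23749*1/37009 = 3646/17 - 637561/878926741 = 188503297597/878926741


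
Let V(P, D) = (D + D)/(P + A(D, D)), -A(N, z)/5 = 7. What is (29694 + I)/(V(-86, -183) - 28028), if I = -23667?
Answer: -729267/3391022 ≈ -0.21506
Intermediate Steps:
A(N, z) = -35 (A(N, z) = -5*7 = -35)
V(P, D) = 2*D/(-35 + P) (V(P, D) = (D + D)/(P - 35) = (2*D)/(-35 + P) = 2*D/(-35 + P))
(29694 + I)/(V(-86, -183) - 28028) = (29694 - 23667)/(2*(-183)/(-35 - 86) - 28028) = 6027/(2*(-183)/(-121) - 28028) = 6027/(2*(-183)*(-1/121) - 28028) = 6027/(366/121 - 28028) = 6027/(-3391022/121) = 6027*(-121/3391022) = -729267/3391022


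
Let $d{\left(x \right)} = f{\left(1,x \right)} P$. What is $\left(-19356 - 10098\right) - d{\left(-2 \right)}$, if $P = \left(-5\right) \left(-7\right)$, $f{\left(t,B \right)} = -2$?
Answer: $-29384$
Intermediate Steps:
$P = 35$
$d{\left(x \right)} = -70$ ($d{\left(x \right)} = \left(-2\right) 35 = -70$)
$\left(-19356 - 10098\right) - d{\left(-2 \right)} = \left(-19356 - 10098\right) - -70 = \left(-19356 - 10098\right) + 70 = -29454 + 70 = -29384$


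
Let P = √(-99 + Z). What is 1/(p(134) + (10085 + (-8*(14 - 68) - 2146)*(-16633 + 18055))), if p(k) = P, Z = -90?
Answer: -2427223/5891411491918 - 3*I*√21/5891411491918 ≈ -4.1199e-7 - 2.3335e-12*I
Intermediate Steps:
P = 3*I*√21 (P = √(-99 - 90) = √(-189) = 3*I*√21 ≈ 13.748*I)
p(k) = 3*I*√21
1/(p(134) + (10085 + (-8*(14 - 68) - 2146)*(-16633 + 18055))) = 1/(3*I*√21 + (10085 + (-8*(14 - 68) - 2146)*(-16633 + 18055))) = 1/(3*I*√21 + (10085 + (-8*(-54) - 2146)*1422)) = 1/(3*I*√21 + (10085 + (432 - 2146)*1422)) = 1/(3*I*√21 + (10085 - 1714*1422)) = 1/(3*I*√21 + (10085 - 2437308)) = 1/(3*I*√21 - 2427223) = 1/(-2427223 + 3*I*√21)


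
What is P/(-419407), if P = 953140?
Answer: -953140/419407 ≈ -2.2726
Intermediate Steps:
P/(-419407) = 953140/(-419407) = 953140*(-1/419407) = -953140/419407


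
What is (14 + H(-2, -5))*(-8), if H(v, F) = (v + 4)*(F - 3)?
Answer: 16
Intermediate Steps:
H(v, F) = (-3 + F)*(4 + v) (H(v, F) = (4 + v)*(-3 + F) = (-3 + F)*(4 + v))
(14 + H(-2, -5))*(-8) = (14 + (-12 - 3*(-2) + 4*(-5) - 5*(-2)))*(-8) = (14 + (-12 + 6 - 20 + 10))*(-8) = (14 - 16)*(-8) = -2*(-8) = 16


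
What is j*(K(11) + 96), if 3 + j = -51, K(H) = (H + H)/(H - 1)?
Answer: -26514/5 ≈ -5302.8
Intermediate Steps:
K(H) = 2*H/(-1 + H) (K(H) = (2*H)/(-1 + H) = 2*H/(-1 + H))
j = -54 (j = -3 - 51 = -54)
j*(K(11) + 96) = -54*(2*11/(-1 + 11) + 96) = -54*(2*11/10 + 96) = -54*(2*11*(⅒) + 96) = -54*(11/5 + 96) = -54*491/5 = -26514/5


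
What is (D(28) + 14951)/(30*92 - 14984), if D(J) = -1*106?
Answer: -14845/12224 ≈ -1.2144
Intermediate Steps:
D(J) = -106
(D(28) + 14951)/(30*92 - 14984) = (-106 + 14951)/(30*92 - 14984) = 14845/(2760 - 14984) = 14845/(-12224) = 14845*(-1/12224) = -14845/12224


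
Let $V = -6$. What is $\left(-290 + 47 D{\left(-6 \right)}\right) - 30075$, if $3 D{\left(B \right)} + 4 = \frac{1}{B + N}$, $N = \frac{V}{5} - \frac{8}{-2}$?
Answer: $- \frac{486921}{16} \approx -30433.0$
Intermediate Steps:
$N = \frac{14}{5}$ ($N = - \frac{6}{5} - \frac{8}{-2} = \left(-6\right) \frac{1}{5} - -4 = - \frac{6}{5} + 4 = \frac{14}{5} \approx 2.8$)
$D{\left(B \right)} = - \frac{4}{3} + \frac{1}{3 \left(\frac{14}{5} + B\right)}$ ($D{\left(B \right)} = - \frac{4}{3} + \frac{1}{3 \left(B + \frac{14}{5}\right)} = - \frac{4}{3} + \frac{1}{3 \left(\frac{14}{5} + B\right)}$)
$\left(-290 + 47 D{\left(-6 \right)}\right) - 30075 = \left(-290 + 47 \frac{-51 - -120}{3 \left(14 + 5 \left(-6\right)\right)}\right) - 30075 = \left(-290 + 47 \frac{-51 + 120}{3 \left(14 - 30\right)}\right) - 30075 = \left(-290 + 47 \cdot \frac{1}{3} \frac{1}{-16} \cdot 69\right) - 30075 = \left(-290 + 47 \cdot \frac{1}{3} \left(- \frac{1}{16}\right) 69\right) - 30075 = \left(-290 + 47 \left(- \frac{23}{16}\right)\right) - 30075 = \left(-290 - \frac{1081}{16}\right) - 30075 = - \frac{5721}{16} - 30075 = - \frac{486921}{16}$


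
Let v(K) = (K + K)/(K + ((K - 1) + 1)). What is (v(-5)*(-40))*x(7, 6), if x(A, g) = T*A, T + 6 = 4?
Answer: 560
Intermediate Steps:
T = -2 (T = -6 + 4 = -2)
x(A, g) = -2*A
v(K) = 1 (v(K) = (2*K)/(K + ((-1 + K) + 1)) = (2*K)/(K + K) = (2*K)/((2*K)) = (2*K)*(1/(2*K)) = 1)
(v(-5)*(-40))*x(7, 6) = (1*(-40))*(-2*7) = -40*(-14) = 560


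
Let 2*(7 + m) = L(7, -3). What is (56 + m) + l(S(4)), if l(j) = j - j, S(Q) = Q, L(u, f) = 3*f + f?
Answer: 43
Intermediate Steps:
L(u, f) = 4*f
m = -13 (m = -7 + (4*(-3))/2 = -7 + (1/2)*(-12) = -7 - 6 = -13)
l(j) = 0
(56 + m) + l(S(4)) = (56 - 13) + 0 = 43 + 0 = 43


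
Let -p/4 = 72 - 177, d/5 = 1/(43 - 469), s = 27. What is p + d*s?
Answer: 59595/142 ≈ 419.68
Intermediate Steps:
d = -5/426 (d = 5/(43 - 469) = 5/(-426) = 5*(-1/426) = -5/426 ≈ -0.011737)
p = 420 (p = -4*(72 - 177) = -4*(-105) = 420)
p + d*s = 420 - 5/426*27 = 420 - 45/142 = 59595/142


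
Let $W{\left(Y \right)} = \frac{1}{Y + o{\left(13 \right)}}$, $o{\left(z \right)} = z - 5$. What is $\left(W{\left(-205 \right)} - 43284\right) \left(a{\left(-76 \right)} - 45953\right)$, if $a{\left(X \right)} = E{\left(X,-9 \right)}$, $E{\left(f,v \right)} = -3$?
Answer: $\frac{391864468244}{197} \approx 1.9892 \cdot 10^{9}$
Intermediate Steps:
$a{\left(X \right)} = -3$
$o{\left(z \right)} = -5 + z$ ($o{\left(z \right)} = z - 5 = -5 + z$)
$W{\left(Y \right)} = \frac{1}{8 + Y}$ ($W{\left(Y \right)} = \frac{1}{Y + \left(-5 + 13\right)} = \frac{1}{Y + 8} = \frac{1}{8 + Y}$)
$\left(W{\left(-205 \right)} - 43284\right) \left(a{\left(-76 \right)} - 45953\right) = \left(\frac{1}{8 - 205} - 43284\right) \left(-3 - 45953\right) = \left(\frac{1}{-197} - 43284\right) \left(-45956\right) = \left(- \frac{1}{197} - 43284\right) \left(-45956\right) = \left(- \frac{8526949}{197}\right) \left(-45956\right) = \frac{391864468244}{197}$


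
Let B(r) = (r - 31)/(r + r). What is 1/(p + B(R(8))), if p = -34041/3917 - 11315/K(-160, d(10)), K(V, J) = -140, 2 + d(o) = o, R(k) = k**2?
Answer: 3509632/254057563 ≈ 0.013814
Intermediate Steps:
d(o) = -2 + o
B(r) = (-31 + r)/(2*r) (B(r) = (-31 + r)/((2*r)) = (-31 + r)*(1/(2*r)) = (-31 + r)/(2*r))
p = 7911023/109676 (p = -34041/3917 - 11315/(-140) = -34041*1/3917 - 11315*(-1/140) = -34041/3917 + 2263/28 = 7911023/109676 ≈ 72.131)
1/(p + B(R(8))) = 1/(7911023/109676 + (-31 + 8**2)/(2*(8**2))) = 1/(7911023/109676 + (1/2)*(-31 + 64)/64) = 1/(7911023/109676 + (1/2)*(1/64)*33) = 1/(7911023/109676 + 33/128) = 1/(254057563/3509632) = 3509632/254057563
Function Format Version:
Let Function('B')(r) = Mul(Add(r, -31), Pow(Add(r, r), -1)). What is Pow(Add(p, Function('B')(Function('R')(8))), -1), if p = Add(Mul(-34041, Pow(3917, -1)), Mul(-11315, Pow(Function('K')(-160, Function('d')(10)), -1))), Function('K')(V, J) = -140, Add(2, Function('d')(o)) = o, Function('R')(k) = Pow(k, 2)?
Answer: Rational(3509632, 254057563) ≈ 0.013814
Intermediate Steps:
Function('d')(o) = Add(-2, o)
Function('B')(r) = Mul(Rational(1, 2), Pow(r, -1), Add(-31, r)) (Function('B')(r) = Mul(Add(-31, r), Pow(Mul(2, r), -1)) = Mul(Add(-31, r), Mul(Rational(1, 2), Pow(r, -1))) = Mul(Rational(1, 2), Pow(r, -1), Add(-31, r)))
p = Rational(7911023, 109676) (p = Add(Mul(-34041, Pow(3917, -1)), Mul(-11315, Pow(-140, -1))) = Add(Mul(-34041, Rational(1, 3917)), Mul(-11315, Rational(-1, 140))) = Add(Rational(-34041, 3917), Rational(2263, 28)) = Rational(7911023, 109676) ≈ 72.131)
Pow(Add(p, Function('B')(Function('R')(8))), -1) = Pow(Add(Rational(7911023, 109676), Mul(Rational(1, 2), Pow(Pow(8, 2), -1), Add(-31, Pow(8, 2)))), -1) = Pow(Add(Rational(7911023, 109676), Mul(Rational(1, 2), Pow(64, -1), Add(-31, 64))), -1) = Pow(Add(Rational(7911023, 109676), Mul(Rational(1, 2), Rational(1, 64), 33)), -1) = Pow(Add(Rational(7911023, 109676), Rational(33, 128)), -1) = Pow(Rational(254057563, 3509632), -1) = Rational(3509632, 254057563)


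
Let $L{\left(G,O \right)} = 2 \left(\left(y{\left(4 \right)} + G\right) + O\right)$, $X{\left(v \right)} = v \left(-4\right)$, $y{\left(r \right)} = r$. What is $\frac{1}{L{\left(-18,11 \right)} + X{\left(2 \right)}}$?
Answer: $- \frac{1}{14} \approx -0.071429$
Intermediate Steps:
$X{\left(v \right)} = - 4 v$
$L{\left(G,O \right)} = 8 + 2 G + 2 O$ ($L{\left(G,O \right)} = 2 \left(\left(4 + G\right) + O\right) = 2 \left(4 + G + O\right) = 8 + 2 G + 2 O$)
$\frac{1}{L{\left(-18,11 \right)} + X{\left(2 \right)}} = \frac{1}{\left(8 + 2 \left(-18\right) + 2 \cdot 11\right) - 8} = \frac{1}{\left(8 - 36 + 22\right) - 8} = \frac{1}{-6 - 8} = \frac{1}{-14} = - \frac{1}{14}$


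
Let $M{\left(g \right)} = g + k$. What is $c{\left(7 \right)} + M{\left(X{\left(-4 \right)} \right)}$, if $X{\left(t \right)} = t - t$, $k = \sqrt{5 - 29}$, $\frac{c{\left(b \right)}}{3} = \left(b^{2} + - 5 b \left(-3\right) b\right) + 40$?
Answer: $2472 + 2 i \sqrt{6} \approx 2472.0 + 4.899 i$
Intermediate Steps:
$c{\left(b \right)} = 120 + 48 b^{2}$ ($c{\left(b \right)} = 3 \left(\left(b^{2} + - 5 b \left(-3\right) b\right) + 40\right) = 3 \left(\left(b^{2} + 15 b b\right) + 40\right) = 3 \left(\left(b^{2} + 15 b^{2}\right) + 40\right) = 3 \left(16 b^{2} + 40\right) = 3 \left(40 + 16 b^{2}\right) = 120 + 48 b^{2}$)
$k = 2 i \sqrt{6}$ ($k = \sqrt{-24} = 2 i \sqrt{6} \approx 4.899 i$)
$X{\left(t \right)} = 0$
$M{\left(g \right)} = g + 2 i \sqrt{6}$
$c{\left(7 \right)} + M{\left(X{\left(-4 \right)} \right)} = \left(120 + 48 \cdot 7^{2}\right) + \left(0 + 2 i \sqrt{6}\right) = \left(120 + 48 \cdot 49\right) + 2 i \sqrt{6} = \left(120 + 2352\right) + 2 i \sqrt{6} = 2472 + 2 i \sqrt{6}$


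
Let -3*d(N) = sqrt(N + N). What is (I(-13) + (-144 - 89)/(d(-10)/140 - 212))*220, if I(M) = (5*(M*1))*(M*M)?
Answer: 1100*(-2197*sqrt(5) + 97800654*I)/(sqrt(5) - 44520*I) ≈ -2.4165e+6 - 0.012144*I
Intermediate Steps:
d(N) = -sqrt(2)*sqrt(N)/3 (d(N) = -sqrt(N + N)/3 = -sqrt(2)*sqrt(N)/3)
I(M) = 5*M**3 (I(M) = (5*M)*M**2 = 5*M**3)
(I(-13) + (-144 - 89)/(d(-10)/140 - 212))*220 = (5*(-13)**3 + (-144 - 89)/(-sqrt(2)*sqrt(-10)/3/140 - 212))*220 = (5*(-2197) - 233/(-sqrt(2)*I*sqrt(10)/3*(1/140) - 212))*220 = (-10985 - 233/(-2*I*sqrt(5)/3*(1/140) - 212))*220 = (-10985 - 233/(-I*sqrt(5)/210 - 212))*220 = (-10985 - 233/(-212 - I*sqrt(5)/210))*220 = -2416700 - 51260/(-212 - I*sqrt(5)/210)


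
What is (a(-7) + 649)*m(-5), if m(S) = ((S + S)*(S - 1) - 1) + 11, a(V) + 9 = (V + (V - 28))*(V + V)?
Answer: 85960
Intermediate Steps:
a(V) = -9 + 2*V*(-28 + 2*V) (a(V) = -9 + (V + (V - 28))*(V + V) = -9 + (V + (-28 + V))*(2*V) = -9 + (-28 + 2*V)*(2*V) = -9 + 2*V*(-28 + 2*V))
m(S) = 10 + 2*S*(-1 + S) (m(S) = ((2*S)*(-1 + S) - 1) + 11 = (2*S*(-1 + S) - 1) + 11 = (-1 + 2*S*(-1 + S)) + 11 = 10 + 2*S*(-1 + S))
(a(-7) + 649)*m(-5) = ((-9 - 56*(-7) + 4*(-7)²) + 649)*(10 - 2*(-5) + 2*(-5)²) = ((-9 + 392 + 4*49) + 649)*(10 + 10 + 2*25) = ((-9 + 392 + 196) + 649)*(10 + 10 + 50) = (579 + 649)*70 = 1228*70 = 85960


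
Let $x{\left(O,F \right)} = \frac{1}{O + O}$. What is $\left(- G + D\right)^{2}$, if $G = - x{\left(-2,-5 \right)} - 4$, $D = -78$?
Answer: $\frac{88209}{16} \approx 5513.1$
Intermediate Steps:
$x{\left(O,F \right)} = \frac{1}{2 O}$
$G = - \frac{15}{4}$ ($G = - \frac{1}{2 \left(-2\right)} - 4 = - \frac{-1}{2 \cdot 2} - 4 = \left(-1\right) \left(- \frac{1}{4}\right) - 4 = \frac{1}{4} - 4 = - \frac{15}{4} \approx -3.75$)
$\left(- G + D\right)^{2} = \left(\left(-1\right) \left(- \frac{15}{4}\right) - 78\right)^{2} = \left(\frac{15}{4} - 78\right)^{2} = \left(- \frac{297}{4}\right)^{2} = \frac{88209}{16}$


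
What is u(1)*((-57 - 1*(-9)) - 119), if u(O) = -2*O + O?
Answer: 167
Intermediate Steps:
u(O) = -O
u(1)*((-57 - 1*(-9)) - 119) = (-1*1)*((-57 - 1*(-9)) - 119) = -((-57 + 9) - 119) = -(-48 - 119) = -1*(-167) = 167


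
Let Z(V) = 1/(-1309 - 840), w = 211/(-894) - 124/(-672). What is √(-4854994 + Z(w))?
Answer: I*√22421338147943/2149 ≈ 2203.4*I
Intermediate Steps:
w = -1289/25032 (w = 211*(-1/894) - 124*(-1/672) = -211/894 + 31/168 = -1289/25032 ≈ -0.051494)
Z(V) = -1/2149 (Z(V) = 1/(-2149) = -1/2149)
√(-4854994 + Z(w)) = √(-4854994 - 1/2149) = √(-10433382107/2149) = I*√22421338147943/2149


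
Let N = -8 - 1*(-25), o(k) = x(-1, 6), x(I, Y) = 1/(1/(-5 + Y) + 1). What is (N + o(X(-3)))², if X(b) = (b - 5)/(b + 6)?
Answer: 1225/4 ≈ 306.25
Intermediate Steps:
x(I, Y) = 1/(1 + 1/(-5 + Y))
X(b) = (-5 + b)/(6 + b)
o(k) = ½ (o(k) = (-5 + 6)/(-4 + 6) = 1/2 = (½)*1 = ½)
N = 17 (N = -8 + 25 = 17)
(N + o(X(-3)))² = (17 + ½)² = (35/2)² = 1225/4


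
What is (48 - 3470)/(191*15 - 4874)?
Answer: 3422/2009 ≈ 1.7033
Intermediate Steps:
(48 - 3470)/(191*15 - 4874) = -3422/(2865 - 4874) = -3422/(-2009) = -3422*(-1/2009) = 3422/2009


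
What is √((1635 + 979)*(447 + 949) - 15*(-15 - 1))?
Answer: 2*√912346 ≈ 1910.3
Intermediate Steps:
√((1635 + 979)*(447 + 949) - 15*(-15 - 1)) = √(2614*1396 - 15*(-16)) = √(3649144 + 240) = √3649384 = 2*√912346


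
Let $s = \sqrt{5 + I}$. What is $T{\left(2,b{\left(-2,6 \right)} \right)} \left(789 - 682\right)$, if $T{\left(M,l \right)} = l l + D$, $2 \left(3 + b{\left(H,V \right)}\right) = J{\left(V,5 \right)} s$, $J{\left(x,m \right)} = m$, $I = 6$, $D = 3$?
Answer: $\frac{34561}{4} - 1605 \sqrt{11} \approx 3317.1$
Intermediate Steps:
$s = \sqrt{11}$ ($s = \sqrt{5 + 6} = \sqrt{11} \approx 3.3166$)
$b{\left(H,V \right)} = -3 + \frac{5 \sqrt{11}}{2}$
$T{\left(M,l \right)} = 3 + l^{2}$ ($T{\left(M,l \right)} = l l + 3 = l^{2} + 3 = 3 + l^{2}$)
$T{\left(2,b{\left(-2,6 \right)} \right)} \left(789 - 682\right) = \left(3 + \left(-3 + \frac{5 \sqrt{11}}{2}\right)^{2}\right) \left(789 - 682\right) = \left(3 + \left(-3 + \frac{5 \sqrt{11}}{2}\right)^{2}\right) 107 = 321 + 107 \left(-3 + \frac{5 \sqrt{11}}{2}\right)^{2}$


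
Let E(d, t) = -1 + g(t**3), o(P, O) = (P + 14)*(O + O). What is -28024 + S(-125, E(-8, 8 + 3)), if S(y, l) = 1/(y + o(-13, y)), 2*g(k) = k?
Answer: -10509001/375 ≈ -28024.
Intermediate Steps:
o(P, O) = 2*O*(14 + P) (o(P, O) = (14 + P)*(2*O) = 2*O*(14 + P))
g(k) = k/2
E(d, t) = -1 + t**3/2
S(y, l) = 1/(3*y) (S(y, l) = 1/(y + 2*y*(14 - 13)) = 1/(y + 2*y*1) = 1/(y + 2*y) = 1/(3*y))
-28024 + S(-125, E(-8, 8 + 3)) = -28024 + (1/3)/(-125) = -28024 + (1/3)*(-1/125) = -28024 - 1/375 = -10509001/375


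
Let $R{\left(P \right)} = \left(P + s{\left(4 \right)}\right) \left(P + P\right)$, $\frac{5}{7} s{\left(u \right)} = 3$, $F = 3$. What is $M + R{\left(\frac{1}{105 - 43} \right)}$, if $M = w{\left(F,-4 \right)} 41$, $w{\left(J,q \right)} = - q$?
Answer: $\frac{1577347}{9610} \approx 164.14$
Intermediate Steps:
$s{\left(u \right)} = \frac{21}{5}$ ($s{\left(u \right)} = \frac{7}{5} \cdot 3 = \frac{21}{5}$)
$R{\left(P \right)} = 2 P \left(\frac{21}{5} + P\right)$ ($R{\left(P \right)} = \left(P + \frac{21}{5}\right) \left(P + P\right) = \left(\frac{21}{5} + P\right) 2 P = 2 P \left(\frac{21}{5} + P\right)$)
$M = 164$ ($M = \left(-1\right) \left(-4\right) 41 = 4 \cdot 41 = 164$)
$M + R{\left(\frac{1}{105 - 43} \right)} = 164 + \frac{2 \left(21 + \frac{5}{105 - 43}\right)}{5 \left(105 - 43\right)} = 164 + \frac{2 \left(21 + \frac{5}{62}\right)}{5 \cdot 62} = 164 + \frac{2}{5} \cdot \frac{1}{62} \left(21 + 5 \cdot \frac{1}{62}\right) = 164 + \frac{2}{5} \cdot \frac{1}{62} \left(21 + \frac{5}{62}\right) = 164 + \frac{2}{5} \cdot \frac{1}{62} \cdot \frac{1307}{62} = 164 + \frac{1307}{9610} = \frac{1577347}{9610}$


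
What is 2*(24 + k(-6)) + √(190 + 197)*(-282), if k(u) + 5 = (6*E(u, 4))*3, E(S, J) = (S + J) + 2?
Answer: 38 - 846*√43 ≈ -5509.6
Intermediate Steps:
E(S, J) = 2 + J + S (E(S, J) = (J + S) + 2 = 2 + J + S)
k(u) = 103 + 18*u (k(u) = -5 + (6*(2 + 4 + u))*3 = -5 + (6*(6 + u))*3 = -5 + (36 + 6*u)*3 = -5 + (108 + 18*u) = 103 + 18*u)
2*(24 + k(-6)) + √(190 + 197)*(-282) = 2*(24 + (103 + 18*(-6))) + √(190 + 197)*(-282) = 2*(24 + (103 - 108)) + √387*(-282) = 2*(24 - 5) + (3*√43)*(-282) = 2*19 - 846*√43 = 38 - 846*√43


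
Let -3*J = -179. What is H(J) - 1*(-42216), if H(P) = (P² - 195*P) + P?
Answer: 307807/9 ≈ 34201.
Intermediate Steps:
J = 179/3 (J = -⅓*(-179) = 179/3 ≈ 59.667)
H(P) = P² - 194*P
H(J) - 1*(-42216) = 179*(-194 + 179/3)/3 - 1*(-42216) = (179/3)*(-403/3) + 42216 = -72137/9 + 42216 = 307807/9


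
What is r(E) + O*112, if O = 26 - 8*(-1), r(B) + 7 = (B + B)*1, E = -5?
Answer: 3791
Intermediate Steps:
r(B) = -7 + 2*B (r(B) = -7 + (B + B)*1 = -7 + (2*B)*1 = -7 + 2*B)
O = 34 (O = 26 - 1*(-8) = 26 + 8 = 34)
r(E) + O*112 = (-7 + 2*(-5)) + 34*112 = (-7 - 10) + 3808 = -17 + 3808 = 3791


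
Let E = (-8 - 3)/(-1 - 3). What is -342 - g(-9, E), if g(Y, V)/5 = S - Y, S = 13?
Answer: -452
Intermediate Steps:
E = 11/4 (E = -11/(-4) = -11*(-¼) = 11/4 ≈ 2.7500)
g(Y, V) = 65 - 5*Y (g(Y, V) = 5*(13 - Y) = 65 - 5*Y)
-342 - g(-9, E) = -342 - (65 - 5*(-9)) = -342 - (65 + 45) = -342 - 1*110 = -342 - 110 = -452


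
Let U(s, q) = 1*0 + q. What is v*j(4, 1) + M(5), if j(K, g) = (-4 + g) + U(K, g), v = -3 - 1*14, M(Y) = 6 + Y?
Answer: 45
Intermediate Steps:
v = -17 (v = -3 - 14 = -17)
U(s, q) = q (U(s, q) = 0 + q = q)
j(K, g) = -4 + 2*g (j(K, g) = (-4 + g) + g = -4 + 2*g)
v*j(4, 1) + M(5) = -17*(-4 + 2*1) + (6 + 5) = -17*(-4 + 2) + 11 = -17*(-2) + 11 = 34 + 11 = 45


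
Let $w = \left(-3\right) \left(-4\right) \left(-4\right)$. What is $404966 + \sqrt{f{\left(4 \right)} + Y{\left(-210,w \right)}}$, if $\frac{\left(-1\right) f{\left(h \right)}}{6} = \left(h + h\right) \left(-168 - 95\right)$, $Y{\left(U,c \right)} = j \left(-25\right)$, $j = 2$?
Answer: $404966 + \sqrt{12574} \approx 4.0508 \cdot 10^{5}$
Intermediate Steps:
$w = -48$ ($w = 12 \left(-4\right) = -48$)
$Y{\left(U,c \right)} = -50$ ($Y{\left(U,c \right)} = 2 \left(-25\right) = -50$)
$f{\left(h \right)} = 3156 h$ ($f{\left(h \right)} = - 6 \left(h + h\right) \left(-168 - 95\right) = - 6 \cdot 2 h \left(-263\right) = - 6 \left(- 526 h\right) = 3156 h$)
$404966 + \sqrt{f{\left(4 \right)} + Y{\left(-210,w \right)}} = 404966 + \sqrt{3156 \cdot 4 - 50} = 404966 + \sqrt{12624 - 50} = 404966 + \sqrt{12574}$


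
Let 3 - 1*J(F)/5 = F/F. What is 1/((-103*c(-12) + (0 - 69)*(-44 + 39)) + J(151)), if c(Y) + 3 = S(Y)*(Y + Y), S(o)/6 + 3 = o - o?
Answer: -1/43832 ≈ -2.2814e-5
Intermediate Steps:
S(o) = -18 (S(o) = -18 + 6*(o - o) = -18 + 6*0 = -18 + 0 = -18)
J(F) = 10 (J(F) = 15 - 5*F/F = 15 - 5*1 = 15 - 5 = 10)
c(Y) = -3 - 36*Y (c(Y) = -3 - 18*(Y + Y) = -3 - 36*Y)
1/((-103*c(-12) + (0 - 69)*(-44 + 39)) + J(151)) = 1/((-103*(-3 - 36*(-12)) + (0 - 69)*(-44 + 39)) + 10) = 1/((-103*(-3 + 432) - 69*(-5)) + 10) = 1/((-103*429 + 345) + 10) = 1/((-44187 + 345) + 10) = 1/(-43842 + 10) = 1/(-43832) = -1/43832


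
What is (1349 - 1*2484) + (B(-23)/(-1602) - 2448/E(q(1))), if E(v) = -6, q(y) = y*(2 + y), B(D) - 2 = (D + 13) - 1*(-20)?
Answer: -194111/267 ≈ -727.01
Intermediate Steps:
B(D) = 35 + D (B(D) = 2 + ((D + 13) - 1*(-20)) = 2 + ((13 + D) + 20) = 2 + (33 + D) = 35 + D)
(1349 - 1*2484) + (B(-23)/(-1602) - 2448/E(q(1))) = (1349 - 1*2484) + ((35 - 23)/(-1602) - 2448/(-6)) = (1349 - 2484) + (12*(-1/1602) - 2448*(-⅙)) = -1135 + (-2/267 + 408) = -1135 + 108934/267 = -194111/267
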